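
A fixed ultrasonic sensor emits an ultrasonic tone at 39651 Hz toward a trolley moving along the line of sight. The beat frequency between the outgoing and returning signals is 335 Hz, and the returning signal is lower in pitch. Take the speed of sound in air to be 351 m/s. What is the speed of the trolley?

Double Doppler shift off a moving reflector: f₂ = f₀ · (v + u)/(v − u) (u > 0 toward emitter).
Returning signal is lower, so f₂ = f₀ − Δf = 39651 − 335 = 39316 Hz.
Rearranging, u = v · (f₂ − f₀)/(f₂ + f₀) = 351 × -335/78967 ≈ -1.49 m/s.
So the trolley is moving at 1.49 m/s away from the emitter.

1.49 m/s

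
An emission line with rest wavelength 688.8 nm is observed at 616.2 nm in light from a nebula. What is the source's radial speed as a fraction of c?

λ'/λ₀ = 0.8946 < 1 (blueshift), so the source is approaching.
λ'/λ₀ = √((1 − β)/(1 + β)) for an approaching source ⇒ β = (1 − r²)/(1 + r²) with r = λ'/λ₀.
β = (1 − 0.8003)/(1 + 0.8003) ≈ 0.111.

0.111c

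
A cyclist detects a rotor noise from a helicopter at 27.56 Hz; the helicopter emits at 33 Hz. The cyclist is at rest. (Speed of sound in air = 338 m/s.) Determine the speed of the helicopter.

67 m/s

f' < f, so the helicopter is receding.
f' = f · v/(v + v_s) ⇒ v_s = v · |1 − f/f'|.
v_s = 338 × |1 − 33/27.56| = 338 × 0.1974 ≈ 67 m/s.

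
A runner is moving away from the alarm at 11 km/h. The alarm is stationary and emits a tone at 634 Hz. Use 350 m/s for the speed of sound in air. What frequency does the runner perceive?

628 Hz

11 km/h = 3.056 m/s.
Only the observer moves, away from the source, so f' = f · (v − v_o)/v.
f' = 634 × (350 − 3.056)/350 = 634 × 346.94/350 ≈ 628 Hz.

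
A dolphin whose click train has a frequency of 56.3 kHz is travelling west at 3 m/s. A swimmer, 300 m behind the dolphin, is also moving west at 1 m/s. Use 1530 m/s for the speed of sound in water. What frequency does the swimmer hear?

56.2 kHz

The swimmer is behind, so the dolphin is moving away from it while the swimmer is moving toward the dolphin.
Both move, so f' = f · (v + v_o)/(v + v_s).
f' = 56.3 × (1530 + 1)/(1530 + 3) = 56.3 × 1531/1533 ≈ 56.2 kHz.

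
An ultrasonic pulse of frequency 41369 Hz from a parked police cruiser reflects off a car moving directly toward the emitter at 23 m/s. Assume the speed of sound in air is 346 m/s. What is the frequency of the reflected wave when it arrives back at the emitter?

At the car (a moving observer), f₁ = f₀ · (v + u)/v = 41369 × 369/346 ≈ 44119 Hz.
On reflection it acts as a source moving toward the stationary detector: f₂ = f₁ · v/(v − u) = 44119 × 346/323 ≈ 47261 Hz.
Equivalently f₂ = f₀ · (v + u)/(v − u).

47261 Hz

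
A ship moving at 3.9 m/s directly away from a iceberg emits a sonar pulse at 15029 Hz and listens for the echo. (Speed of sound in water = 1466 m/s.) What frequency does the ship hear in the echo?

14949 Hz

The iceberg receives the sound from a moving source: f₁ = f₀ · v/(v + v_e) = 15029 × 1466/1469.9 ≈ 14989 Hz.
On the return leg the ship is a moving observer: f₂ = f₁ · (v − v_e)/v = 14989 × 1462.1/1466 ≈ 14949 Hz.
Equivalently f₂ = f₀ · (v − v_e)/(v + v_e).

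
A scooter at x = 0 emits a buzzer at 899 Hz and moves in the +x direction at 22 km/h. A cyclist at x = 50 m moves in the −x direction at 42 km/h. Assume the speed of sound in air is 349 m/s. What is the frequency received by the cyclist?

22 km/h = 6.111 m/s; 42 km/h = 11.67 m/s.
The observer lies on the +x side, so the source is heading toward the observer and the observer is heading toward the source.
Both move, so f' = f · (v + v_o)/(v − v_s).
f' = 899 × (349 + 11.67)/(349 − 6.111) = 899 × 360.67/342.89 ≈ 946 Hz.

946 Hz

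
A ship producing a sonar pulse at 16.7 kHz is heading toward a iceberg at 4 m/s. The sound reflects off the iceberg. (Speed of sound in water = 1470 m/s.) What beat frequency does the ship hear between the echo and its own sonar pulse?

91 Hz

The iceberg receives the sound from a moving source: f₁ = f₀ · v/(v − v_e) = 16.7 × 1470/1466 ≈ 16.7456 kHz.
On the return leg the ship is a moving observer: f₂ = f₁ · (v + v_e)/v = 16.7456 × 1474/1470 ≈ 16.7911 kHz.
Beat against the emitted tone (with f₀ = 16700 Hz): |f₂ − f₀| = 2v_e·f₀/(v − v_e) = 2 × 4 × 16700/1466 ≈ 91 Hz.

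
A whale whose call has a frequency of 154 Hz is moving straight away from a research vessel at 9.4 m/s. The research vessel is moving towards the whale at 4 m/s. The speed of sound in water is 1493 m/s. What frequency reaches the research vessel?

Both move, so f' = f · (v + v_o)/(v + v_s).
f' = 154 × (1493 + 4)/(1493 + 9.4) = 154 × 1497/1502.4 ≈ 153 Hz.

153 Hz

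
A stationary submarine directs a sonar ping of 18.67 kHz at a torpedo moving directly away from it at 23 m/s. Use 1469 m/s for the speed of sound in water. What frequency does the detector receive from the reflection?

18.09 kHz

The torpedo first receives the wave as a moving observer: f₁ = f₀ · (v − u)/v = 18.67 × (1469 − 23)/1469 ≈ 18.38 kHz.
The reflection then acts as a moving source: f₂ = f₁ · v/(v + u) ≈ 18.09 kHz.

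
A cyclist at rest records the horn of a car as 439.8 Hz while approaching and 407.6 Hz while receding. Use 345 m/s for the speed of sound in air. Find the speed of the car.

13.1 m/s

f₁/f₂ = (v + v_s)/(v − v_s), so v_s = v · (f₁ − f₂)/(f₁ + f₂).
v_s = 345 × (439.8 − 407.6)/(439.8 + 407.6) = 345 × 32.2/847.4 ≈ 13.1 m/s.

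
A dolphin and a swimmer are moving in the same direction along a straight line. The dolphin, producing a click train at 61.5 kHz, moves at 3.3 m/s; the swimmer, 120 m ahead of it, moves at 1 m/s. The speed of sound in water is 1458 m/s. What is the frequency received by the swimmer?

The swimmer is ahead, so the dolphin is moving toward it while the swimmer is moving away from the dolphin.
General Doppler shift: f' = f · (v − v_o)/(v − v_s).
f' = 61.5 × (1458 − 1)/(1458 − 3.3) = 61.5 × 1457/1454.7 ≈ 61.6 kHz.

61.6 kHz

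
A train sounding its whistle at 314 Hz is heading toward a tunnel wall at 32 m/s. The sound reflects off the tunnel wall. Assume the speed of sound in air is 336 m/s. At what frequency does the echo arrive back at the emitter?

380 Hz

The tunnel wall receives the sound from a moving source: f₁ = f₀ · v/(v − v_e) = 314 × 336/304 ≈ 347 Hz.
On the return leg the train is a moving observer: f₂ = f₁ · (v + v_e)/v = 347 × 368/336 ≈ 380 Hz.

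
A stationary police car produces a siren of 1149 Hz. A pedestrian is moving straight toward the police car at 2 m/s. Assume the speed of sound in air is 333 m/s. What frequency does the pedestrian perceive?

Only the observer moves, toward the source, so f' = f · (v + v_o)/v.
f' = 1149 × (333 + 2)/333 = 1149 × 335/333 ≈ 1156 Hz.

1156 Hz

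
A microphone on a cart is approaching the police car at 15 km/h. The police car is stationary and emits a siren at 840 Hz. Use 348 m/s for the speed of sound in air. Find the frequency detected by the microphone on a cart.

850 Hz

15 km/h = 4.167 m/s.
Only the observer moves, toward the source, so f' = f · (v + v_o)/v.
f' = 840 × (348 + 4.167)/348 = 840 × 352.17/348 ≈ 850 Hz.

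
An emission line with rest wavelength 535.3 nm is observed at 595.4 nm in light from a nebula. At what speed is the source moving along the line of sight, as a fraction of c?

0.106c

λ'/λ₀ = 1.1123 > 1 (redshift), so the source is receding.
λ'/λ₀ = √((1 + β)/(1 − β)) for a receding source ⇒ β = (r² − 1)/(r² + 1) with r = λ'/λ₀.
β = (1.2372 − 1)/(1.2372 + 1) ≈ 0.106.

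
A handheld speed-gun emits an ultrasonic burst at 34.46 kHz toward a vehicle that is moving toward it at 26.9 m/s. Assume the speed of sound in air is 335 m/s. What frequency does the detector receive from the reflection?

At the vehicle (a moving observer), f₁ = f₀ · (v + u)/v = 34.46 × 361.9/335 ≈ 37.2 kHz.
The reflection then acts as a moving source: f₂ = f₁ · v/(v − u) ≈ 40.5 kHz.
Equivalently f₂ = f₀ · (v + u)/(v − u).

40.5 kHz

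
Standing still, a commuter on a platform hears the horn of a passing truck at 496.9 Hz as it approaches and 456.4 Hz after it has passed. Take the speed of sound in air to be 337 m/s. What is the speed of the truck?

f₁/f₂ = (v + v_s)/(v − v_s), so v_s = v · (f₁ − f₂)/(f₁ + f₂).
v_s = 337 × (496.9 − 456.4)/(496.9 + 456.4) = 337 × 40.5/953.3 ≈ 14.3 m/s.

14.3 m/s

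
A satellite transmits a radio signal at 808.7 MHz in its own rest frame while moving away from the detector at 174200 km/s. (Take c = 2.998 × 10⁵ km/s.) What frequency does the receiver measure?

β = v/c = 174200/299800 = 0.5811.
Relativistic Doppler for frequency: f' = f₀ · √((1 − β)/(1 + β)).
f' = 808.7 × √(0.4189/1.5811) = 808.7 × 0.51476 ≈ 416.3 MHz.

416.3 MHz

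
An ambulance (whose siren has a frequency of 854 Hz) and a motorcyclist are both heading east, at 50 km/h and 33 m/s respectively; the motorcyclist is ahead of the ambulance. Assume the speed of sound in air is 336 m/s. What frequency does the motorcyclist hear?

50 km/h = 13.89 m/s.
The motorcyclist is ahead, so the ambulance is moving toward it while the motorcyclist is moving away from the ambulance.
Both move, so f' = f · (v − v_o)/(v − v_s).
f' = 854 × (336 − 33)/(336 − 13.89) = 854 × 303/322.11 ≈ 803 Hz.

803 Hz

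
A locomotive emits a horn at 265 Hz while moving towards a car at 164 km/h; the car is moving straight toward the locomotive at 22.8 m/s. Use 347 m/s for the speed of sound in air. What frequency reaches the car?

325 Hz

164 km/h = 45.56 m/s.
General Doppler shift: f' = f · (v + v_o)/(v − v_s).
f' = 265 × (347 + 22.8)/(347 − 45.56) = 265 × 369.8/301.44 ≈ 325 Hz.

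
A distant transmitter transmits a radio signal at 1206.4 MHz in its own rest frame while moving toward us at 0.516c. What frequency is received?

2135.1 MHz

Relativistic Doppler for frequency: f' = f₀ · √((1 + β)/(1 − β)).
f' = 1206.4 × √(1.5160/0.4840) = 1206.4 × 1.76981 ≈ 2135.1 MHz.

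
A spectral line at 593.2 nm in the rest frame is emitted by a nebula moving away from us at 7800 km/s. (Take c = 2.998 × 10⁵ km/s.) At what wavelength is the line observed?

β = v/c = 7800/299800 = 0.0260.
Relativistic Doppler for wavelength: λ' = λ₀ · √((1 + β)/(1 − β)).
λ' = 593.2 × √(1.0260/0.9740) = 593.2 × 1.02636 ≈ 608.8 nm.

608.8 nm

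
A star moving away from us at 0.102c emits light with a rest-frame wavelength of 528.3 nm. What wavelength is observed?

Relativistic Doppler for wavelength: λ' = λ₀ · √((1 + β)/(1 − β)).
λ' = 528.3 × √(1.1020/0.8980) = 528.3 × 1.10778 ≈ 585.2 nm.

585.2 nm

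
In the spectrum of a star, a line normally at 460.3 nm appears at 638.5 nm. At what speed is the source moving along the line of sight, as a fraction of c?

λ'/λ₀ = 1.3871 > 1 (redshift), so the source is receding.
λ'/λ₀ = √((1 + β)/(1 − β)) for a receding source ⇒ β = (r² − 1)/(r² + 1) with r = λ'/λ₀.
β = (1.9242 − 1)/(1.9242 + 1) ≈ 0.316.

0.316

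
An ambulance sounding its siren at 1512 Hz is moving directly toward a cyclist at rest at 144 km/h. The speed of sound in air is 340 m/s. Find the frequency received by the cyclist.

144 km/h = 40 m/s.
Moving source, stationary observer: f' = f · v/(v − v_s) since the source is approaching.
f' = 1512 × 340/(340 − 40) = 1512 × 340/300 ≈ 1714 Hz.

1714 Hz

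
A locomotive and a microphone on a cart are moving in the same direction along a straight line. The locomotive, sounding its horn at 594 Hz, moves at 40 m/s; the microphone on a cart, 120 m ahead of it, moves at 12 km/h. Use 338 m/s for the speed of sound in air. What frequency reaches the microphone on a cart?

667 Hz

12 km/h = 3.333 m/s.
The microphone on a cart is ahead, so the locomotive is moving toward it while the microphone on a cart is moving away from the locomotive.
Both move, so f' = f · (v − v_o)/(v − v_s).
f' = 594 × (338 − 3.333)/(338 − 40) = 594 × 334.67/298 ≈ 667 Hz.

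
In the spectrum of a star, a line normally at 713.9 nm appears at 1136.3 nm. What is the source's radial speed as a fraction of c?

0.434

λ'/λ₀ = 1.5917 > 1 (redshift), so the source is receding.
λ'/λ₀ = √((1 + β)/(1 − β)) for a receding source ⇒ β = (r² − 1)/(r² + 1) with r = λ'/λ₀.
β = (2.5334 − 1)/(2.5334 + 1) ≈ 0.434.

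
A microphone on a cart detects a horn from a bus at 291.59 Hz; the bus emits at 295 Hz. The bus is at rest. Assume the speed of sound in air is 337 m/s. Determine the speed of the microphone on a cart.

f' < f, so the microphone on a cart is receding.
f' = f · (v − v_o)/v ⇒ v_o = v · |f'/f − 1|.
v_o = 337 × |291.59/295 − 1| = 337 × 0.01156 ≈ 3.9 m/s.

3.9 m/s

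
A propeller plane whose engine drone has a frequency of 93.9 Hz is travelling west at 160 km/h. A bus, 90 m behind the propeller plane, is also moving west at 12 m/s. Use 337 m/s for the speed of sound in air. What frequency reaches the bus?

160 km/h = 44.44 m/s.
The bus is behind, so the propeller plane is moving away from it while the bus is moving toward the propeller plane.
General Doppler shift: f' = f · (v + v_o)/(v + v_s).
f' = 93.9 × (337 + 12)/(337 + 44.44) = 93.9 × 349/381.44 ≈ 86 Hz.

86 Hz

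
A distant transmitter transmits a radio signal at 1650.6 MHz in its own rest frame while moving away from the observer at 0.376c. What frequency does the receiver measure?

Relativistic Doppler for frequency: f' = f₀ · √((1 − β)/(1 + β)).
f' = 1650.6 × √(0.6240/1.3760) = 1650.6 × 0.67342 ≈ 1111.5 MHz.

1111.5 MHz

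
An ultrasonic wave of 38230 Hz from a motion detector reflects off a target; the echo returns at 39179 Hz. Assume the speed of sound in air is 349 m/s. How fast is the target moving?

4.3 m/s

Double Doppler shift off a moving reflector: f₂ = f₀ · (v + u)/(v − u) (u > 0 toward emitter).
Rearranging, u = v · (f₂ − f₀)/(f₂ + f₀) = 349 × 949/77409 ≈ 4.3 m/s.
So the target is moving at 4.3 m/s toward the emitter.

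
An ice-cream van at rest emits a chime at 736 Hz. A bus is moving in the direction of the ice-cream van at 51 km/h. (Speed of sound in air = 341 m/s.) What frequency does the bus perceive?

51 km/h = 14.17 m/s.
Only the observer moves, toward the source, so f' = f · (v + v_o)/v.
f' = 736 × (341 + 14.17)/341 = 736 × 355.17/341 ≈ 767 Hz.

767 Hz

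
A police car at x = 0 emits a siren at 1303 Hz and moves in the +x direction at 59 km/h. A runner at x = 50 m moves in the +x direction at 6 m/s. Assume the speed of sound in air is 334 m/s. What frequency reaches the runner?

1346 Hz

59 km/h = 16.39 m/s.
The observer lies on the +x side, so the source is heading toward the observer and the observer is heading away from the source.
General Doppler shift: f' = f · (v − v_o)/(v − v_s).
f' = 1303 × (334 − 6)/(334 − 16.39) = 1303 × 328/317.61 ≈ 1346 Hz.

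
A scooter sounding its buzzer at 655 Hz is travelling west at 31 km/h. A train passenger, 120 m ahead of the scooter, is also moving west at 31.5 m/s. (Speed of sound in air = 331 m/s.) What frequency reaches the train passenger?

31 km/h = 8.611 m/s.
The train passenger is ahead, so the scooter is moving toward it while the train passenger is moving away from the scooter.
With source approaching and observer receding, f' = f · (v − v_o)/(v − v_s).
f' = 655 × (331 − 31.5)/(331 − 8.611) = 655 × 299.5/322.39 ≈ 608 Hz.

608 Hz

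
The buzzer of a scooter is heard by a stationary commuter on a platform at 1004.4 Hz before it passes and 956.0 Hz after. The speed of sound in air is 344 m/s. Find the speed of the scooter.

f₁/f₂ = (v + v_s)/(v − v_s), so v_s = v · (f₁ − f₂)/(f₁ + f₂).
v_s = 344 × (1004.4 − 956.0)/(1004.4 + 956.0) = 344 × 48.4/1960.4 ≈ 8.5 m/s.

8.5 m/s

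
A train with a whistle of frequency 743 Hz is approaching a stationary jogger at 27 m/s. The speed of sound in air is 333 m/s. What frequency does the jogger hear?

With the source moving toward a stationary observer, f' = f · v/(v − v_s).
f' = 743 × 333/(333 − 27) = 743 × 333/306 ≈ 809 Hz.

809 Hz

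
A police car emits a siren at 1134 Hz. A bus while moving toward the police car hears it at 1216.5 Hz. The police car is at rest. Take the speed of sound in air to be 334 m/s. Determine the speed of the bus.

f' = f · (v + v_o)/v ⇒ v_o = v · |f'/f − 1|.
v_o = 334 × |1216.5/1134 − 1| = 334 × 0.07275 ≈ 24.3 m/s.

24.3 m/s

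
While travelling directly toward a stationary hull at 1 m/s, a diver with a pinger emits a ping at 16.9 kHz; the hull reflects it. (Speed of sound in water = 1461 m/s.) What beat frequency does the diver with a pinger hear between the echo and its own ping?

23.2 Hz

The hull receives the sound from a moving source: f₁ = f₀ · v/(v − v_e) = 16.9 × 1461/1460 ≈ 16.9116 kHz.
On the return leg the diver with a pinger is a moving observer: f₂ = f₁ · (v + v_e)/v = 16.9116 × 1462/1461 ≈ 16.9232 kHz.
Equivalently f₂ = f₀ · (v + v_e)/(v − v_e).
Beat against the emitted tone (with f₀ = 16900 Hz): |f₂ − f₀| = 2v_e·f₀/(v − v_e) = 2 × 1 × 16900/1460 ≈ 23.2 Hz.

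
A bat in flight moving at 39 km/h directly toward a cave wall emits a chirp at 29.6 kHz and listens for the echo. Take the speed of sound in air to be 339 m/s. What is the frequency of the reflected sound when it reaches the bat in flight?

31.6 kHz

39 km/h = 10.83 m/s.
The cave wall receives the sound from a moving source: f₁ = f₀ · v/(v − v_e) = 29.6 × 339/328.17 ≈ 30.6 kHz.
On the return leg the bat in flight is a moving observer: f₂ = f₁ · (v + v_e)/v = 30.6 × 349.83/339 ≈ 31.6 kHz.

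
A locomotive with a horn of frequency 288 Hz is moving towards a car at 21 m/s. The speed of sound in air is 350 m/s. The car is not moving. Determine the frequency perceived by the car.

Only the source moves, toward the listener, so f' = f · v/(v − v_s).
f' = 288 × 350/(350 − 21) = 288 × 350/329 ≈ 306 Hz.

306 Hz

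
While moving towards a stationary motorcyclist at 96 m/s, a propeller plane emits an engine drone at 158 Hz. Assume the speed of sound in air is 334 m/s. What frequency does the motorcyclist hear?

With the source moving toward a stationary observer, f' = f · v/(v − v_s).
f' = 158 × 334/(334 − 96) = 158 × 334/238 ≈ 222 Hz.

222 Hz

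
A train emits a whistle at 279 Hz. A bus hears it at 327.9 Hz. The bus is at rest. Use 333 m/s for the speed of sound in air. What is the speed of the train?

50 m/s

f' > f, so the train is approaching.
f' = f · v/(v − v_s) ⇒ v_s = v · |1 − f/f'|.
v_s = 333 × |1 − 279/327.9| = 333 × 0.1491 ≈ 50 m/s.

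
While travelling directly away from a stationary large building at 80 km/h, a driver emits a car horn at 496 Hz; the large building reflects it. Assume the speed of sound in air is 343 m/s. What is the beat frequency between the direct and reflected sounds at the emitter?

60 Hz

80 km/h = 22.22 m/s.
The large building receives the sound from a moving source: f₁ = f₀ · v/(v + v_e) = 496 × 343/365.22 ≈ 465.8 Hz.
On the return leg the driver is a moving observer: f₂ = f₁ · (v − v_e)/v = 465.8 × 320.78/343 ≈ 435.6 Hz.
Equivalently f₂ = f₀ · (v − v_e)/(v + v_e).
Beat against the emitted tone: |f₂ − f₀| = 2v_e·f₀/(v + v_e) = 2 × 22.22 × 496/365.22 ≈ 60 Hz.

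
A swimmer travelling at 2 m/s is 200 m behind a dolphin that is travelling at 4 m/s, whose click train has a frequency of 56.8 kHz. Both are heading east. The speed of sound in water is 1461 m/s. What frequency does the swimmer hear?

56.7 kHz

The swimmer is behind, so the dolphin is moving away from it while the swimmer is moving toward the dolphin.
General Doppler shift: f' = f · (v + v_o)/(v + v_s).
f' = 56.8 × (1461 + 2)/(1461 + 4) = 56.8 × 1463/1465 ≈ 56.7 kHz.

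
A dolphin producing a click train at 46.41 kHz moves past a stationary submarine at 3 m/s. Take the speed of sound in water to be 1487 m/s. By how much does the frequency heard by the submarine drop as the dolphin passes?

0.187 kHz

Approaching: f₁ = f · v/(v − v_s) = 46.41 × 1487/1484 ≈ 46.504 kHz.
Receding: f₂ = f · v/(v + v_s) = 46.41 × 1487/1490 ≈ 46.317 kHz.
Drop: f₁ − f₂ = 2f·v·v_s/(v² − v_s²) = 2 × 46.41 × 1487 × 3/(1487² − 3²) ≈ 0.187 kHz.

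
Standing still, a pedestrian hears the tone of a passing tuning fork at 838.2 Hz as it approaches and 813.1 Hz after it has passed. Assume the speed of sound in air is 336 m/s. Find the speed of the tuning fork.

f₁/f₂ = (v + v_s)/(v − v_s), so v_s = v · (f₁ − f₂)/(f₁ + f₂).
v_s = 336 × (838.2 − 813.1)/(838.2 + 813.1) = 336 × 25.1/1651.3 ≈ 5.1 m/s.

5.1 m/s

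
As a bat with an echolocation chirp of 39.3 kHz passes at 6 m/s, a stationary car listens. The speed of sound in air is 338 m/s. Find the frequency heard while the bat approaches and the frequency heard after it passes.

Approaching: f₁ = f · v/(v − v_s) = 39.3 × 338/332 ≈ 40.0 kHz.
Receding: f₂ = f · v/(v + v_s) = 39.3 × 338/344 ≈ 38.6 kHz.

40.0 kHz approaching; 38.6 kHz receding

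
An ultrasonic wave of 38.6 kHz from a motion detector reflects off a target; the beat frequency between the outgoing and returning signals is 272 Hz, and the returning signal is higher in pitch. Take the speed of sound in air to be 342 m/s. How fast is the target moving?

Double Doppler shift off a moving reflector: f₂ = f₀ · (v + u)/(v − u) (u > 0 toward emitter).
Returning signal is higher, so f₂ = f₀ + Δf = 38600 + 272 = 38872 Hz.
Rearranging, u = v · (f₂ − f₀)/(f₂ + f₀) = 342 × 272/77472 ≈ 1.20 m/s.
So the target is moving at 1.20 m/s toward the emitter.

1.20 m/s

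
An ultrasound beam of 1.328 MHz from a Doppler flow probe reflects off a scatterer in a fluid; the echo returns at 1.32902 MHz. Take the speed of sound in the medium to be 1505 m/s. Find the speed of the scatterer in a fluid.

Double Doppler shift off a moving reflector: f₂ = f₀ · (v + u)/(v − u) (u > 0 toward emitter).
Rearranging, u = v · (f₂ − f₀)/(f₂ + f₀) = 1505 × 0.00102/2.65702 ≈ 0.58 m/s.
So the scatterer in a fluid is moving at 0.58 m/s toward the emitter.

0.58 m/s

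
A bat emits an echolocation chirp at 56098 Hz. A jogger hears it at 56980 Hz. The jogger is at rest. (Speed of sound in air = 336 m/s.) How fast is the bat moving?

f' > f, so the bat is approaching.
f' = f · v/(v − v_s) ⇒ v_s = v · |1 − f/f'|.
v_s = 336 × |1 − 56098/56980| = 336 × 0.01548 ≈ 5.2 m/s.

5.2 m/s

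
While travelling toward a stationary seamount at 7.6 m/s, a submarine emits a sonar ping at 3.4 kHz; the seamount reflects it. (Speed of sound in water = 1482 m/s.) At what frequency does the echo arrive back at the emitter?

3.44 kHz

The seamount receives the sound from a moving source: f₁ = f₀ · v/(v − v_e) = 3.4 × 1482/1474.4 ≈ 3.42 kHz.
On the return leg the submarine is a moving observer: f₂ = f₁ · (v + v_e)/v = 3.42 × 1489.6/1482 ≈ 3.44 kHz.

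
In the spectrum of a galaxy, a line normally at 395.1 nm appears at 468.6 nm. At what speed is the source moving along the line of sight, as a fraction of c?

0.169c

λ'/λ₀ = 1.1860 > 1 (redshift), so the source is receding.
λ'/λ₀ = √((1 + β)/(1 − β)) for a receding source ⇒ β = (r² − 1)/(r² + 1) with r = λ'/λ₀.
β = (1.4067 − 1)/(1.4067 + 1) ≈ 0.169.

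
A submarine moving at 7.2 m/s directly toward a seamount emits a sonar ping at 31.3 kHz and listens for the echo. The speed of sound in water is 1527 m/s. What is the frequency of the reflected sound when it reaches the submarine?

31.6 kHz

The seamount receives the sound from a moving source: f₁ = f₀ · v/(v − v_e) = 31.3 × 1527/1519.8 ≈ 31.4 kHz.
On the return leg the submarine is a moving observer: f₂ = f₁ · (v + v_e)/v = 31.4 × 1534.2/1527 ≈ 31.6 kHz.
Equivalently f₂ = f₀ · (v + v_e)/(v − v_e).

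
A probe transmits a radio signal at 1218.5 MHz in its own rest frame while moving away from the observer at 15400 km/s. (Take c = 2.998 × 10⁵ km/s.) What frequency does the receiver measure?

β = v/c = 15400/299800 = 0.0514.
Relativistic Doppler for frequency: f' = f₀ · √((1 − β)/(1 + β)).
f' = 1218.5 × √(0.9486/1.0514) = 1218.5 × 0.94989 ≈ 1157.4 MHz.

1157.4 MHz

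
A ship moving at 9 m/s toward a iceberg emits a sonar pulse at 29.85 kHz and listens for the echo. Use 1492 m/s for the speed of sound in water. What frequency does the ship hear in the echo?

30.2 kHz

The iceberg receives the sound from a moving source: f₁ = f₀ · v/(v − v_e) = 29.85 × 1492/1483 ≈ 30.0 kHz.
On the return leg the ship is a moving observer: f₂ = f₁ · (v + v_e)/v = 30.0 × 1501/1492 ≈ 30.2 kHz.
Equivalently f₂ = f₀ · (v + v_e)/(v − v_e).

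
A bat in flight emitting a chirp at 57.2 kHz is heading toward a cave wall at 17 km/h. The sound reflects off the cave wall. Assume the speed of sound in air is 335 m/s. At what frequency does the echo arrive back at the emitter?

17 km/h = 4.722 m/s.
The cave wall receives the sound from a moving source: f₁ = f₀ · v/(v − v_e) = 57.2 × 335/330.28 ≈ 58.0 kHz.
On the return leg the bat in flight is a moving observer: f₂ = f₁ · (v + v_e)/v = 58.0 × 339.72/335 ≈ 58.8 kHz.
Equivalently f₂ = f₀ · (v + v_e)/(v − v_e).

58.8 kHz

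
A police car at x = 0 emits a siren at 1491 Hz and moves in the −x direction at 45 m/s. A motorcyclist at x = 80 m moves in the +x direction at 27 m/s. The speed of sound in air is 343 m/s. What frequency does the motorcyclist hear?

1214 Hz

The observer lies on the +x side, so the source is heading away from the observer and the observer is heading away from the source.
General Doppler shift: f' = f · (v − v_o)/(v + v_s).
f' = 1491 × (343 − 27)/(343 + 45) = 1491 × 316/388 ≈ 1214 Hz.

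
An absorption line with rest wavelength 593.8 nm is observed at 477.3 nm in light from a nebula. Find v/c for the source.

0.215

λ'/λ₀ = 0.8038 < 1 (blueshift), so the source is approaching.
λ'/λ₀ = √((1 − β)/(1 + β)) for an approaching source ⇒ β = (1 − r²)/(1 + r²) with r = λ'/λ₀.
β = (1 − 0.6461)/(1 + 0.6461) ≈ 0.215.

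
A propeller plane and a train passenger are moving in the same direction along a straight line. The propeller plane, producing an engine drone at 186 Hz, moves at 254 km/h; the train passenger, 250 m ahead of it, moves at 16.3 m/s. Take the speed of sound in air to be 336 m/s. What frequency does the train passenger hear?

254 km/h = 70.56 m/s.
The train passenger is ahead, so the propeller plane is moving toward it while the train passenger is moving away from the propeller plane.
With source approaching and observer receding, f' = f · (v − v_o)/(v − v_s).
f' = 186 × (336 − 16.3)/(336 − 70.56) = 186 × 319.7/265.44 ≈ 224 Hz.

224 Hz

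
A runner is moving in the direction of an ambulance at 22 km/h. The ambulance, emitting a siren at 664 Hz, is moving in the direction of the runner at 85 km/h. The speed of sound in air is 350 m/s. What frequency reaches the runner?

724 Hz

85 km/h = 23.61 m/s; 22 km/h = 6.111 m/s.
With source approaching and observer approaching, f' = f · (v + v_o)/(v − v_s).
f' = 664 × (350 + 6.111)/(350 − 23.61) = 664 × 356.11/326.39 ≈ 724 Hz.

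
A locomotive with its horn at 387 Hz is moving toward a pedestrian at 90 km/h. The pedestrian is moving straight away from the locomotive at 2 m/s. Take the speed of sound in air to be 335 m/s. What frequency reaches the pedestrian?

90 km/h = 25 m/s.
With source approaching and observer receding, f' = f · (v − v_o)/(v − v_s).
f' = 387 × (335 − 2)/(335 − 25) = 387 × 333/310 ≈ 416 Hz.

416 Hz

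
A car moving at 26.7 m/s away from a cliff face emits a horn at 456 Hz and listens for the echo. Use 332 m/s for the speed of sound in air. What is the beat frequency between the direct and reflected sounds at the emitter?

68 Hz

The cliff face receives the sound from a moving source: f₁ = f₀ · v/(v + v_e) = 456 × 332/358.7 ≈ 422.1 Hz.
On the return leg the car is a moving observer: f₂ = f₁ · (v − v_e)/v = 422.1 × 305.3/332 ≈ 388.1 Hz.
Beat against the emitted tone: |f₂ − f₀| = 2v_e·f₀/(v + v_e) = 2 × 26.7 × 456/358.7 ≈ 68 Hz.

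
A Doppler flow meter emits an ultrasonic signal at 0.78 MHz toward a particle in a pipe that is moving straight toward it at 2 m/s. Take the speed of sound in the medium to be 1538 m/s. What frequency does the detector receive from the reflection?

At the particle in a pipe (a moving observer), f₁ = f₀ · (v + u)/v = 0.78 × 1540/1538 ≈ 0.7810 MHz.
On reflection it acts as a source moving toward the stationary detector: f₂ = f₁ · v/(v − u) = 0.7810 × 1538/1536 ≈ 0.7820 MHz.

0.7820 MHz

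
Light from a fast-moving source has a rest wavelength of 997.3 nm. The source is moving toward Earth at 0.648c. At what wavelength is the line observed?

460.9 nm

Relativistic Doppler for wavelength: λ' = λ₀ · √((1 − β)/(1 + β)).
λ' = 997.3 × √(0.3520/1.6480) = 997.3 × 0.46216 ≈ 460.9 nm.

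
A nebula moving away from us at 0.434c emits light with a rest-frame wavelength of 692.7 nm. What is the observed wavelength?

1102.6 nm

Relativistic Doppler for wavelength: λ' = λ₀ · √((1 + β)/(1 − β)).
λ' = 692.7 × √(1.4340/0.5660) = 692.7 × 1.59172 ≈ 1102.6 nm.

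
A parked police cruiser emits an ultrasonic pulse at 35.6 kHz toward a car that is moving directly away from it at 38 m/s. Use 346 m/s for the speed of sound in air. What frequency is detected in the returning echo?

The car first receives the wave as a moving observer: f₁ = f₀ · (v − u)/v = 35.6 × (346 − 38)/346 ≈ 31.7 kHz.
On reflection it acts as a source moving away from the stationary detector: f₂ = f₁ · v/(v + u) = 31.7 × 346/384 ≈ 28.6 kHz.
Equivalently f₂ = f₀ · (v − u)/(v + u).

28.6 kHz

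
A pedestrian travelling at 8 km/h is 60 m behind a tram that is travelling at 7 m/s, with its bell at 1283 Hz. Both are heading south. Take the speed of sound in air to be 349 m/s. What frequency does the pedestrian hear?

8 km/h = 2.222 m/s.
The pedestrian is behind, so the tram is moving away from it while the pedestrian is moving toward the tram.
Both move, so f' = f · (v + v_o)/(v + v_s).
f' = 1283 × (349 + 2.222)/(349 + 7) = 1283 × 351.22/356 ≈ 1266 Hz.

1266 Hz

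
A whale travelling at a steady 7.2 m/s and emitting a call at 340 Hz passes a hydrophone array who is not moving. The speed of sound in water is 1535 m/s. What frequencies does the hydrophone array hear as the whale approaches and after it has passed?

342 Hz approaching; 338 Hz receding

Approaching: f₁ = f · v/(v − v_s) = 340 × 1535/1527.8 ≈ 342 Hz.
Receding: f₂ = f · v/(v + v_s) = 340 × 1535/1542.2 ≈ 338 Hz.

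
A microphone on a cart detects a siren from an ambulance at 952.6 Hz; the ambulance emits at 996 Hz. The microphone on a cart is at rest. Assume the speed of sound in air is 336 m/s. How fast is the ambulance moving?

15.3 m/s

f' < f, so the ambulance is receding.
f' = f · v/(v + v_s) ⇒ v_s = v · |1 − f/f'|.
v_s = 336 × |1 − 996/952.6| = 336 × 0.04556 ≈ 15.3 m/s.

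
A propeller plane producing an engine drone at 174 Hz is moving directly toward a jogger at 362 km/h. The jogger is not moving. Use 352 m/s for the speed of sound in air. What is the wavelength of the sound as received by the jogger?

362 km/h = 100.6 m/s.
Moving source, stationary observer: f' = f · v/(v − v_s) since the source is approaching.
f' = 174 × 352/(352 − 100.6) ≈ 244 Hz.
λ' = v/f' = 352/243.585 ≈ 1.45 m.

1.45 m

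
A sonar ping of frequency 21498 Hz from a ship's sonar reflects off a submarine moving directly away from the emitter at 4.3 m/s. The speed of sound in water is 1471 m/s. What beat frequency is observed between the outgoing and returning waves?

The submarine first receives the wave as a moving observer: f₁ = f₀ · (v − u)/v = 21498 × (1471 − 4.3)/1471 ≈ 21435.2 Hz.
The reflection then acts as a moving source: f₂ = f₁ · v/(v + u) ≈ 21372.7 Hz.
Equivalently f₂ = f₀ · (v − u)/(v + u).
Beat frequency: |f₂ − f₀| = 2u·f₀/(v + u) = 2 × 4.3 × 21498/1475.3 ≈ 125 Hz.

125 Hz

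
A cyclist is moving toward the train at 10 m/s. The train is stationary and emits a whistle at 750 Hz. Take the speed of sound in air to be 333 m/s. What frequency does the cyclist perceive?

773 Hz

Moving observer, stationary source: f' = f · (v + v_o)/v.
f' = 750 × (333 + 10)/333 = 750 × 343/333 ≈ 773 Hz.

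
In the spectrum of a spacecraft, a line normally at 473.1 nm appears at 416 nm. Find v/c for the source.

0.128

λ'/λ₀ = 0.8793 < 1 (blueshift), so the source is approaching.
λ'/λ₀ = √((1 − β)/(1 + β)) for an approaching source ⇒ β = (1 − r²)/(1 + r²) with r = λ'/λ₀.
β = (1 − 0.7732)/(1 + 0.7732) ≈ 0.128.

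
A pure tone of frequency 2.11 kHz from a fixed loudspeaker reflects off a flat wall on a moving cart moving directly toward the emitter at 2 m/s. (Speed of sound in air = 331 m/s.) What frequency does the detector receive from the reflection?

2.14 kHz

The flat wall on a moving cart first receives the wave as a moving observer: f₁ = f₀ · (v + u)/v = 2.11 × (331 + 2)/331 ≈ 2.12 kHz.
The reflection then acts as a moving source: f₂ = f₁ · v/(v − u) ≈ 2.14 kHz.
Equivalently f₂ = f₀ · (v + u)/(v − u).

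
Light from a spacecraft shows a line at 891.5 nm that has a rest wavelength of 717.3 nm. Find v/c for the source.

0.214c

λ'/λ₀ = 1.2429 > 1 (redshift), so the source is receding.
λ'/λ₀ = √((1 + β)/(1 − β)) for a receding source ⇒ β = (r² − 1)/(r² + 1) with r = λ'/λ₀.
β = (1.5447 − 1)/(1.5447 + 1) ≈ 0.214.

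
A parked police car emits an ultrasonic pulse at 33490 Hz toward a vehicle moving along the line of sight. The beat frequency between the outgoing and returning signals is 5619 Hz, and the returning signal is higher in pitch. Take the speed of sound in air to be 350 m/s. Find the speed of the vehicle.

Double Doppler shift off a moving reflector: f₂ = f₀ · (v + u)/(v − u) (u > 0 toward emitter).
Returning signal is higher, so f₂ = f₀ + Δf = 33490 + 5619 = 39109 Hz.
Rearranging, u = v · (f₂ − f₀)/(f₂ + f₀) = 350 × 5619/72599 ≈ 27 m/s.
So the vehicle is moving at 27 m/s toward the emitter.

27 m/s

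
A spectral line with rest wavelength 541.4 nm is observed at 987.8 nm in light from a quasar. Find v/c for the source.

λ'/λ₀ = 1.8245 > 1 (redshift), so the source is receding.
λ'/λ₀ = √((1 + β)/(1 − β)) for a receding source ⇒ β = (r² − 1)/(r² + 1) with r = λ'/λ₀.
β = (3.3289 − 1)/(3.3289 + 1) ≈ 0.538.

0.538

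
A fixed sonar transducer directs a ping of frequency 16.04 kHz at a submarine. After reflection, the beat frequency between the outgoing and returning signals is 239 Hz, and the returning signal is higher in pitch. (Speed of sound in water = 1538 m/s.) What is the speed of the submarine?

Double Doppler shift off a moving reflector: f₂ = f₀ · (v + u)/(v − u) (u > 0 toward emitter).
Returning signal is higher, so f₂ = f₀ + Δf = 16040 + 239 = 16279 Hz.
Rearranging, u = v · (f₂ − f₀)/(f₂ + f₀) = 1538 × 239/32319 ≈ 11.4 m/s.
So the submarine is moving at 11.4 m/s toward the emitter.

11.4 m/s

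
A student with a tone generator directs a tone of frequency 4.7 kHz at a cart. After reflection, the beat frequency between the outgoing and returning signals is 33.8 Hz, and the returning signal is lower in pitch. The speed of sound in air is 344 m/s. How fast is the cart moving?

Double Doppler shift off a moving reflector: f₂ = f₀ · (v + u)/(v − u) (u > 0 toward emitter).
Returning signal is lower, so f₂ = f₀ − Δf = 4700 − 33.8 = 4666.2 Hz.
Rearranging, u = v · (f₂ − f₀)/(f₂ + f₀) = 344 × -33.8/9366.2 ≈ -1.24 m/s.
So the cart is moving at 1.24 m/s away from the emitter.

1.24 m/s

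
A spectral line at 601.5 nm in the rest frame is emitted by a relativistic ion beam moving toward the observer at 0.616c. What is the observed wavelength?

Relativistic Doppler for wavelength: λ' = λ₀ · √((1 − β)/(1 + β)).
λ' = 601.5 × √(0.3840/1.6160) = 601.5 × 0.48747 ≈ 293.2 nm.

293.2 nm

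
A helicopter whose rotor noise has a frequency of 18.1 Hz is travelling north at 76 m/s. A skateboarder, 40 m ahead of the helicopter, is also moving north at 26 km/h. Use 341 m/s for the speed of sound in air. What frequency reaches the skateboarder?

26 km/h = 7.222 m/s.
The skateboarder is ahead, so the helicopter is moving toward it while the skateboarder is moving away from the helicopter.
Both move, so f' = f · (v − v_o)/(v − v_s).
f' = 18.1 × (341 − 7.222)/(341 − 76) = 18.1 × 333.78/265 ≈ 22.8 Hz.

22.8 Hz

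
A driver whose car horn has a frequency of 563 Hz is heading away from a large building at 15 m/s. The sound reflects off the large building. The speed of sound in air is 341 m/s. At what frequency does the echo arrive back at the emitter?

516 Hz

The large building receives the sound from a moving source: f₁ = f₀ · v/(v + v_e) = 563 × 341/356 ≈ 539 Hz.
On the return leg the driver is a moving observer: f₂ = f₁ · (v − v_e)/v = 539 × 326/341 ≈ 516 Hz.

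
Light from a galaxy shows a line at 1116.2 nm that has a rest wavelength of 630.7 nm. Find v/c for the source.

λ'/λ₀ = 1.7698 > 1 (redshift), so the source is receding.
λ'/λ₀ = √((1 + β)/(1 − β)) for a receding source ⇒ β = (r² − 1)/(r² + 1) with r = λ'/λ₀.
β = (3.1321 − 1)/(3.1321 + 1) ≈ 0.516.

0.516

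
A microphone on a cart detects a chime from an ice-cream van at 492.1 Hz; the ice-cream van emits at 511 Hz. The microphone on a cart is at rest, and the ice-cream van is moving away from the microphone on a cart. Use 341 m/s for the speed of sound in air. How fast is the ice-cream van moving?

f' = f · v/(v + v_s) ⇒ v_s = v · |1 − f/f'|.
v_s = 341 × |1 − 511/492.1| = 341 × 0.03841 ≈ 13.1 m/s.

13.1 m/s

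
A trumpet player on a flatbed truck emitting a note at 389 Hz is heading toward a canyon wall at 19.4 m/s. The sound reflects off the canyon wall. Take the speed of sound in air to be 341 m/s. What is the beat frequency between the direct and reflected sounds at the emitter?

46.9 Hz

The canyon wall receives the sound from a moving source: f₁ = f₀ · v/(v − v_e) = 389 × 341/321.6 ≈ 412.5 Hz.
On the return leg the trumpet player on a flatbed truck is a moving observer: f₂ = f₁ · (v + v_e)/v = 412.5 × 360.4/341 ≈ 435.9 Hz.
Beat against the emitted tone: |f₂ − f₀| = 2v_e·f₀/(v − v_e) = 2 × 19.4 × 389/321.6 ≈ 46.9 Hz.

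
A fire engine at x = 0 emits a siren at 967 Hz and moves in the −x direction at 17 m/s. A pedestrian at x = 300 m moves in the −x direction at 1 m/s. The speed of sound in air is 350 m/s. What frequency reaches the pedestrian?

925 Hz

The observer lies on the +x side, so the source is heading away from the observer and the observer is heading toward the source.
General Doppler shift: f' = f · (v + v_o)/(v + v_s).
f' = 967 × (350 + 1)/(350 + 17) = 967 × 351/367 ≈ 925 Hz.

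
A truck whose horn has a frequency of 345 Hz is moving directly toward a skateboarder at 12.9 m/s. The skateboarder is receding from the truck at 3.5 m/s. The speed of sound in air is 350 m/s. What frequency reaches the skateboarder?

With source approaching and observer receding, f' = f · (v − v_o)/(v − v_s).
f' = 345 × (350 − 3.5)/(350 − 12.9) = 345 × 346.5/337.1 ≈ 355 Hz.

355 Hz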